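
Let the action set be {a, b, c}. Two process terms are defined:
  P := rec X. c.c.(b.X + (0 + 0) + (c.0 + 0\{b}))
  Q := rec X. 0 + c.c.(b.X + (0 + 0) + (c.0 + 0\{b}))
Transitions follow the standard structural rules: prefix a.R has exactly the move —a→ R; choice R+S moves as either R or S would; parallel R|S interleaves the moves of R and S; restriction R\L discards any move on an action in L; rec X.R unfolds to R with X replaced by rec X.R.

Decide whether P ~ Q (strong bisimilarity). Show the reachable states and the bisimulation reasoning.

P's transition system — 4 states:
  m0 = rec X. c.c.(b.X + (0 + 0) + (c.0 + 0\{b})) :: —c→ m1
  m1 = c.(b.(rec X. c.c.(b.X + (0 + 0) + (c.0 + 0\{b}))) + (0 + 0) + (c.0 + 0\{b})) :: —c→ m2
  m2 = b.(rec X. c.c.(b.X + (0 + 0) + (c.0 + 0\{b}))) + (0 + 0) + (c.0 + 0\{b}) :: —b→ m0, —c→ m3
  m3 = 0 :: deadlocked
Q's transition system — 4 states:
  n0 = rec X. 0 + c.c.(b.X + (0 + 0) + (c.0 + 0\{b})) :: —c→ n1
  n1 = c.(b.(rec X. 0 + c.c.(b.X + (0 + 0) + (c.0 + 0\{b}))) + (0 + 0) + (c.0 + 0\{b})) :: —c→ n2
  n2 = b.(rec X. 0 + c.c.(b.X + (0 + 0) + (c.0 + 0\{b}))) + (0 + 0) + (c.0 + 0\{b}) :: —b→ n0, —c→ n3
  n3 = 0 :: deadlocked
Partition-refinement fixed point:
  B0 = {m0, n0}
  B1 = {m1, n1}
  B2 = {m2, n2}
  B3 = {m3, n3}
m0 ∈ B0, n0 ∈ B0 → same block

bisimilar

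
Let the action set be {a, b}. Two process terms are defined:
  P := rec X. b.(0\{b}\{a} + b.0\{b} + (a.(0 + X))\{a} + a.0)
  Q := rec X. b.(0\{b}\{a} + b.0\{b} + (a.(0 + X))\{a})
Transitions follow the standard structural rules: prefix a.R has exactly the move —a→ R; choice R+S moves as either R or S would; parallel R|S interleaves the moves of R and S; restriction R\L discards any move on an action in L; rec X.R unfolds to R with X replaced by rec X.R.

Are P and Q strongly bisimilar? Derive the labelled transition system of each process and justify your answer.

P ≁ Q

P's transition system — 4 states:
  m0 = rec X. b.(0\{b}\{a} + b.0\{b} + (a.(0 + X))\{a} + a.0) → --b--▸ m1
  m1 = 0\{b}\{a} + b.0\{b} + (a.(0 + (rec X. b.(0\{b}\{a} + b.0\{b} + (a.(0 + X))\{a} + a.0))))\{a} + a.0 → --a--▸ m2, --b--▸ m3
  m2 = 0 → ∅
  m3 = 0\{b} → ∅
Q's transition system — 3 states:
  n0 = rec X. b.(0\{b}\{a} + b.0\{b} + (a.(0 + X))\{a}) → --b--▸ n1
  n1 = 0\{b}\{a} + b.0\{b} + (a.(0 + (rec X. b.(0\{b}\{a} + b.0\{b} + (a.(0 + X))\{a}))))\{a} → --b--▸ n2
  n2 = 0\{b} → ∅
Partition-refinement fixed point:
  B0 = {m0}
  B1 = {m1}
  B2 = {m2, m3, n2}
  B3 = {n0}
  B4 = {n1}
m0 ∈ B0, n0 ∈ B3 → different blocks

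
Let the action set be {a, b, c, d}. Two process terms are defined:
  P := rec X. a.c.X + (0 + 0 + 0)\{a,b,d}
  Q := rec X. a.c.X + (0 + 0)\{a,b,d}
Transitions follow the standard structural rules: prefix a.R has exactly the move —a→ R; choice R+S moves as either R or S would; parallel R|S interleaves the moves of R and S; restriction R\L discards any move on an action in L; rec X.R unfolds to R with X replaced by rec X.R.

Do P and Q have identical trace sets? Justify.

P's transition system — 2 states:
  s0 = rec X. a.c.X + (0 + 0 + 0)\{a,b,d} ⊢ —a→ s1
  s1 = c.(rec X. a.c.X + (0 + 0 + 0)\{a,b,d}) ⊢ —c→ s0
Q's transition system — 2 states:
  t0 = rec X. a.c.X + (0 + 0)\{a,b,d} ⊢ —a→ t1
  t1 = c.(rec X. a.c.X + (0 + 0)\{a,b,d}) ⊢ —c→ t0
Partition-refinement fixed point:
  B0 = {s0, t0}
  B1 = {s1, t1}
s0 ∈ B0, t0 ∈ B0 → same block
Bisimilar ⇒ trace-equivalent.

trace-equivalent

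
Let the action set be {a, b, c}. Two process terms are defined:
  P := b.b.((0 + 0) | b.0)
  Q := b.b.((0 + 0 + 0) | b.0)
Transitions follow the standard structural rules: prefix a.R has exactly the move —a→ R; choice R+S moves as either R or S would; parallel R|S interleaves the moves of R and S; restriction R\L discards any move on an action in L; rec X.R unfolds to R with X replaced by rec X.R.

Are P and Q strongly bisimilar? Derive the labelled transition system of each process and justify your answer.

LTS(P): 4 reachable states
  u0 = b.b.((0 + 0) | b.0) | —b→ u1
  u1 = b.((0 + 0) | b.0) | —b→ u2
  u2 = (0 + 0) | b.0 | —b→ u3
  u3 = (0 + 0) | 0 | stopped
LTS(Q): 4 reachable states
  v0 = b.b.((0 + 0 + 0) | b.0) | —b→ v1
  v1 = b.((0 + 0 + 0) | b.0) | —b→ v2
  v2 = (0 + 0 + 0) | b.0 | —b→ v3
  v3 = (0 + 0 + 0) | 0 | stopped
Coarsest stable partition (strong bisimilarity classes):
  B0 = {u0, v0}
  B1 = {u1, v1}
  B2 = {u2, v2}
  B3 = {u3, v3}
u0 ∈ B0, v0 ∈ B0 → same block

bisimilar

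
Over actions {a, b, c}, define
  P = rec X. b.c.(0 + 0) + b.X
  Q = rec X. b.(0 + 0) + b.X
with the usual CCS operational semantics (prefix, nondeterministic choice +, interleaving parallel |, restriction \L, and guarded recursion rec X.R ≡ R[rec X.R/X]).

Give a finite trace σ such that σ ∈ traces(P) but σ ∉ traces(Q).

Reachable graph of P (3 states):
  u0 = rec X. b.c.(0 + 0) + b.X → ··b··> u0, ··b··> u1
  u1 = c.(0 + 0) → ··c··> u2
  u2 = 0 + 0 → deadlocked
Reachable graph of Q (2 states):
  v0 = rec X. b.(0 + 0) + b.X → ··b··> v0, ··b··> v1
  v1 = 0 + 0 → deadlocked
Executing bc from P (initial set {u0}):
  after b @ step 1: {u0, u1}
  after c @ step 2: {u2}
  — P admits the full trace.
Executing bc from Q (initial set {v0}):
  after b @ step 1: {v0, v1}
  after c @ step 2: ∅  — Q cannot continue

bc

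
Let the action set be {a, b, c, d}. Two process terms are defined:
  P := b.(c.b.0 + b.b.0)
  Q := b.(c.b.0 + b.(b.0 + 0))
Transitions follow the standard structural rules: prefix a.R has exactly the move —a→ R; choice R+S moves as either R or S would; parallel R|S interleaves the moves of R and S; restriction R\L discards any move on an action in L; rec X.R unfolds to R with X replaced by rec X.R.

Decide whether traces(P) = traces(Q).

LTS(P): 4 reachable states
  p0 = b.(c.b.0 + b.b.0) → -b-> p1
  p1 = c.b.0 + b.b.0 → -b-> p2, -c-> p2
  p2 = b.0 → -b-> p3
  p3 = 0 → ·
LTS(Q): 5 reachable states
  q0 = b.(c.b.0 + b.(b.0 + 0)) → -b-> q1
  q1 = c.b.0 + b.(b.0 + 0) → -b-> q2, -c-> q3
  q2 = b.0 + 0 → -b-> q4
  q3 = b.0 → -b-> q4
  q4 = 0 → ·
Coarsest stable partition (strong bisimilarity classes):
  B0 = {p0, q0}
  B1 = {p1, q1}
  B2 = {p2, q2, q3}
  B3 = {p3, q4}
p0 ∈ B0, q0 ∈ B0 → same block
Bisimilar ⇒ trace-equivalent.

trace-equivalent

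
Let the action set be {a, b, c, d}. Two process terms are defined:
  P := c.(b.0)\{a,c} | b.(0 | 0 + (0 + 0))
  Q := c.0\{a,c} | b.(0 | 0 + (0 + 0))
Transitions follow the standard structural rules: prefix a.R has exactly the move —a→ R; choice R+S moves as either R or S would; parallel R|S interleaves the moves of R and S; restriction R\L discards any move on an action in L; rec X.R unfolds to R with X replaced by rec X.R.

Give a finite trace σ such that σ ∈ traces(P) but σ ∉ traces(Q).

bcb

Reachable graph of P (6 states):
  s0 = c.(b.0)\{a,c} | b.(0 | 0 + (0 + 0)) ⊢ ··b··> s1, ··c··> s2
  s1 = c.(b.0)\{a,c} | (0 | 0 + (0 + 0)) ⊢ ··c··> s3
  s2 = (b.0)\{a,c} | b.(0 | 0 + (0 + 0)) ⊢ ··b··> s3, ··b··> s4
  s3 = (b.0)\{a,c} | (0 | 0 + (0 + 0)) ⊢ ··b··> s5
  s4 = 0\{a,c} | b.(0 | 0 + (0 + 0)) ⊢ ··b··> s5
  s5 = 0\{a,c} | (0 | 0 + (0 + 0)) ⊢ (no moves)
Reachable graph of Q (4 states):
  t0 = c.0\{a,c} | b.(0 | 0 + (0 + 0)) ⊢ ··b··> t1, ··c··> t2
  t1 = c.0\{a,c} | (0 | 0 + (0 + 0)) ⊢ ··c··> t3
  t2 = 0\{a,c} | b.(0 | 0 + (0 + 0)) ⊢ ··b··> t3
  t3 = 0\{a,c} | (0 | 0 + (0 + 0)) ⊢ (no moves)
Run σ = ⟨bcb⟩ on P: start {s0}
  step 1 (b): {s1}
  step 2 (c): {s3}
  step 3 (b): {s5}
  P completes σ.
Run σ = ⟨bcb⟩ on Q: start {t0}
  step 1 (b): {t1}
  step 2 (c): {t3}
  step 3 (b): ∅  — Q cannot continue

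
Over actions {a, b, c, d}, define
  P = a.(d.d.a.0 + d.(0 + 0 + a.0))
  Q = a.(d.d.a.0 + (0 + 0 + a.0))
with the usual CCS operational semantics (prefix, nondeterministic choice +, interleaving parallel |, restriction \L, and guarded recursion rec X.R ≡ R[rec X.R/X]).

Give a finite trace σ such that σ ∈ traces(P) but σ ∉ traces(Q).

Reachable graph of P (6 states):
  u0 = a.(d.d.a.0 + d.(0 + 0 + a.0)) :: -a-> u1
  u1 = d.d.a.0 + d.(0 + 0 + a.0) :: -d-> u2, -d-> u3
  u2 = 0 + 0 + a.0 :: -a-> u4
  u3 = d.a.0 :: -d-> u5
  u4 = 0 :: ·
  u5 = a.0 :: -a-> u4
Reachable graph of Q (5 states):
  v0 = a.(d.d.a.0 + (0 + 0 + a.0)) :: -a-> v1
  v1 = d.d.a.0 + (0 + 0 + a.0) :: -a-> v2, -d-> v3
  v2 = 0 :: ·
  v3 = d.a.0 :: -d-> v4
  v4 = a.0 :: -a-> v2
Run σ = ⟨ada⟩ on P: start {u0}
  [1] a ⇒ {u1}
  [2] d ⇒ {u2, u3}
  [3] a ⇒ {u4}
  P completes σ.
Run σ = ⟨ada⟩ on Q: start {v0}
  [1] a ⇒ {v1}
  [2] d ⇒ {v3}
  [3] a ⇒ ∅  — Q cannot continue

ada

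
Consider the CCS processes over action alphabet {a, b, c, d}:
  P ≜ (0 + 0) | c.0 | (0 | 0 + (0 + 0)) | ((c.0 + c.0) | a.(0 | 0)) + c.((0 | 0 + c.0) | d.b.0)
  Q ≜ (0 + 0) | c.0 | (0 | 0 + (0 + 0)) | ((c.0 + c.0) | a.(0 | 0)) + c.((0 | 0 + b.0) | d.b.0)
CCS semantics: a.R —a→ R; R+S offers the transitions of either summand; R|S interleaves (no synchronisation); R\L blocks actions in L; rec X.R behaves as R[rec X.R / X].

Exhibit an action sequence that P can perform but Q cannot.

ccd

Reachable graph of P (14 states):
  s0 = (0 + 0) | c.0 | (0 | 0 + (0 + 0)) | ((c.0 + c.0) | a.(0 | 0)) + c.((0 | 0 + c.0) | d.b.0) ⊢ --a--▸ s1, --c--▸ s2, --c--▸ s3, --c--▸ s4
  s1 = (0 + 0) | c.0 | (0 | 0 + (0 + 0)) | ((c.0 + c.0) | (0 | 0)) ⊢ --c--▸ s5, --c--▸ s6
  s2 = (0 + 0) | 0 | (0 | 0 + (0 + 0)) | ((c.0 + c.0) | a.(0 | 0)) ⊢ --a--▸ s5, --c--▸ s7
  s3 = (0 + 0) | c.0 | (0 | 0 + (0 + 0)) | (0 | a.(0 | 0)) ⊢ --a--▸ s6, --c--▸ s7
  s4 = (0 | 0 + c.0) | d.b.0 ⊢ --c--▸ s8, --d--▸ s9
  s5 = (0 + 0) | 0 | (0 | 0 + (0 + 0)) | ((c.0 + c.0) | (0 | 0)) ⊢ --c--▸ s10
  s6 = (0 + 0) | c.0 | (0 | 0 + (0 + 0)) | (0 | (0 | 0)) ⊢ --c--▸ s10
  s7 = (0 + 0) | 0 | (0 | 0 + (0 + 0)) | (0 | a.(0 | 0)) ⊢ --a--▸ s10
  s8 = 0 | d.b.0 ⊢ --d--▸ s11
  s9 = (0 | 0 + c.0) | b.0 ⊢ --b--▸ s12, --c--▸ s11
  s10 = (0 + 0) | 0 | (0 | 0 + (0 + 0)) | (0 | (0 | 0)) ⊢ stopped
  s11 = 0 | b.0 ⊢ --b--▸ s13
  s12 = (0 | 0 + c.0) | 0 ⊢ --c--▸ s13
  s13 = 0 | 0 ⊢ stopped
Reachable graph of Q (14 states):
  t0 = (0 + 0) | c.0 | (0 | 0 + (0 + 0)) | ((c.0 + c.0) | a.(0 | 0)) + c.((0 | 0 + b.0) | d.b.0) ⊢ --a--▸ t1, --c--▸ t2, --c--▸ t3, --c--▸ t4
  t1 = (0 + 0) | c.0 | (0 | 0 + (0 + 0)) | ((c.0 + c.0) | (0 | 0)) ⊢ --c--▸ t5, --c--▸ t6
  t2 = (0 + 0) | 0 | (0 | 0 + (0 + 0)) | ((c.0 + c.0) | a.(0 | 0)) ⊢ --a--▸ t5, --c--▸ t7
  t3 = (0 + 0) | c.0 | (0 | 0 + (0 + 0)) | (0 | a.(0 | 0)) ⊢ --a--▸ t6, --c--▸ t7
  t4 = (0 | 0 + b.0) | d.b.0 ⊢ --b--▸ t8, --d--▸ t9
  t5 = (0 + 0) | 0 | (0 | 0 + (0 + 0)) | ((c.0 + c.0) | (0 | 0)) ⊢ --c--▸ t10
  t6 = (0 + 0) | c.0 | (0 | 0 + (0 + 0)) | (0 | (0 | 0)) ⊢ --c--▸ t10
  t7 = (0 + 0) | 0 | (0 | 0 + (0 + 0)) | (0 | a.(0 | 0)) ⊢ --a--▸ t10
  t8 = 0 | d.b.0 ⊢ --d--▸ t11
  t9 = (0 | 0 + b.0) | b.0 ⊢ --b--▸ t11, --b--▸ t12
  t10 = (0 + 0) | 0 | (0 | 0 + (0 + 0)) | (0 | (0 | 0)) ⊢ stopped
  t11 = 0 | b.0 ⊢ --b--▸ t13
  t12 = (0 | 0 + b.0) | 0 ⊢ --b--▸ t13
  t13 = 0 | 0 ⊢ stopped
Executing ccd from P (initial set {s0}):
  [1] c ⇒ {s2, s3, s4}
  [2] c ⇒ {s7, s8}
  [3] d ⇒ {s11}
  P completes σ.
Executing ccd from Q (initial set {t0}):
  [1] c ⇒ {t2, t3, t4}
  [2] c ⇒ {t7}
  [3] d ⇒ ∅ (Q stuck)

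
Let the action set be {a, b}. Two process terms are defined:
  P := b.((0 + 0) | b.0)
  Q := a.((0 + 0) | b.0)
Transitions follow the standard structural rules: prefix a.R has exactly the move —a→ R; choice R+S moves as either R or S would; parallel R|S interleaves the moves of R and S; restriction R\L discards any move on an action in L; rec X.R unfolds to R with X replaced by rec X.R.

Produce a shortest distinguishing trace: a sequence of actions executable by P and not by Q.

LTS(P): 3 reachable states
  s0 = b.((0 + 0) | b.0) → ··b··> s1
  s1 = (0 + 0) | b.0 → ··b··> s2
  s2 = (0 + 0) | 0 → (no moves)
LTS(Q): 3 reachable states
  t0 = a.((0 + 0) | b.0) → ··a··> t1
  t1 = (0 + 0) | b.0 → ··b··> t2
  t2 = (0 + 0) | 0 → (no moves)
Run σ = ⟨b⟩ on P: start {s0}
  step 1 (b): {s1}
  ✓ P
Run σ = ⟨b⟩ on Q: start {t0}
  step 1 (b): ∅  — Q cannot continue

b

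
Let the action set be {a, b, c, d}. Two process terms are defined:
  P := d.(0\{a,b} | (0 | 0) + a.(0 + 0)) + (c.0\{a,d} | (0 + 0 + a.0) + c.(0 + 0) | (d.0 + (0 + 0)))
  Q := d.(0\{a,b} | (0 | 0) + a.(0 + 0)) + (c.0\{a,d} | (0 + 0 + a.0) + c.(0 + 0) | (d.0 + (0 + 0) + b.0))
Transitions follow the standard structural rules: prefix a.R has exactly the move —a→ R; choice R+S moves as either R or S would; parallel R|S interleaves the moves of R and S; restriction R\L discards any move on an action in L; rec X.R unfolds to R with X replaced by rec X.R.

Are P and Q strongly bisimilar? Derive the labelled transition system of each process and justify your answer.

P's transition system — 9 states:
  s0 = d.(0\{a,b} | (0 | 0) + a.(0 + 0)) + (c.0\{a,d} | (0 + 0 + a.0) + c.(0 + 0) | (d.0 + (0 + 0))) ⊢ =a=> s1, =c=> s2, =c=> s3, =d=> s4, =d=> s5
  s1 = c.0\{a,d} | 0 ⊢ =c=> s6
  s2 = (0 + 0) | (d.0 + (0 + 0)) ⊢ =d=> s7
  s3 = 0\{a,d} | (0 + 0 + a.0) ⊢ =a=> s6
  s4 = 0\{a,b} | (0 | 0) + a.(0 + 0) ⊢ =a=> s8
  s5 = c.(0 + 0) | 0 ⊢ =c=> s7
  s6 = 0\{a,d} | 0 ⊢ ∅
  s7 = (0 + 0) | 0 ⊢ ∅
  s8 = 0 + 0 ⊢ ∅
Q's transition system — 9 states:
  t0 = d.(0\{a,b} | (0 | 0) + a.(0 + 0)) + (c.0\{a,d} | (0 + 0 + a.0) + c.(0 + 0) | (d.0 + (0 + 0) + b.0)) ⊢ =a=> t1, =b=> t2, =c=> t3, =c=> t4, =d=> t2, =d=> t5
  t1 = c.0\{a,d} | 0 ⊢ =c=> t6
  t2 = c.(0 + 0) | 0 ⊢ =c=> t7
  t3 = (0 + 0) | (d.0 + (0 + 0) + b.0) ⊢ =b=> t7, =d=> t7
  t4 = 0\{a,d} | (0 + 0 + a.0) ⊢ =a=> t6
  t5 = 0\{a,b} | (0 | 0) + a.(0 + 0) ⊢ =a=> t8
  t6 = 0\{a,d} | 0 ⊢ ∅
  t7 = (0 + 0) | 0 ⊢ ∅
  t8 = 0 + 0 ⊢ ∅
Partition-refinement fixed point:
  B0 = {s0}
  B1 = {s1, s5, t1, t2}
  B2 = {s6, s7, s8, t6, t7, t8}
  B3 = {s3, s4, t4, t5}
  B4 = {s2}
  B5 = {t0}
  B6 = {t3}
s0 ∈ B0, t0 ∈ B5 → different blocks

not bisimilar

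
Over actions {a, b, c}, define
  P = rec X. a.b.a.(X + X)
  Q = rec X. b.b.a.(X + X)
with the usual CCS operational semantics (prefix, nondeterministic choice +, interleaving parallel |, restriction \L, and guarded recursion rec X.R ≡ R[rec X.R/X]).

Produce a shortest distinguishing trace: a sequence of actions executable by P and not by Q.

a

LTS(P): 4 reachable states
  p0 = rec X. a.b.a.(X + X) → -a-> p1
  p1 = b.a.((rec X. a.b.a.(X + X)) + (rec X. a.b.a.(X + X))) → -b-> p2
  p2 = a.((rec X. a.b.a.(X + X)) + (rec X. a.b.a.(X + X))) → -a-> p3
  p3 = (rec X. a.b.a.(X + X)) + (rec X. a.b.a.(X + X)) → -a-> p1
LTS(Q): 4 reachable states
  q0 = rec X. b.b.a.(X + X) → -b-> q1
  q1 = b.a.((rec X. b.b.a.(X + X)) + (rec X. b.b.a.(X + X))) → -b-> q2
  q2 = a.((rec X. b.b.a.(X + X)) + (rec X. b.b.a.(X + X))) → -a-> q3
  q3 = (rec X. b.b.a.(X + X)) + (rec X. b.b.a.(X + X)) → -b-> q1
Trace ⟨a⟩ through P, begin at {p0}:
  [1] a ⇒ {p1}
  ✓ P
Trace ⟨a⟩ through Q, begin at {q0}:
  [1] a ⇒ no successor for Q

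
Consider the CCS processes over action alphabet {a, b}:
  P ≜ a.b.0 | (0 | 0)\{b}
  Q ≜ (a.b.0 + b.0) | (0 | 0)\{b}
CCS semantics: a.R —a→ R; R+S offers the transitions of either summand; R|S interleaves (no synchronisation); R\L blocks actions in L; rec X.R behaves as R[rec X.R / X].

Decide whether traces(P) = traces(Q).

trace-distinct — witness ⟨b⟩

Reachable graph of P (3 states):
  s0 = a.b.0 | (0 | 0)\{b} | -a-> s1
  s1 = b.0 | (0 | 0)\{b} | -b-> s2
  s2 = 0 | (0 | 0)\{b} | deadlocked
Reachable graph of Q (3 states):
  t0 = (a.b.0 + b.0) | (0 | 0)\{b} | -a-> t1, -b-> t2
  t1 = b.0 | (0 | 0)\{b} | -b-> t2
  t2 = 0 | (0 | 0)\{b} | deadlocked
Executing b from Q (initial set {t0}):
  step 1 (b): {t2}
  ✓ Q
Executing b from P (initial set {s0}):
  step 1 (b): ∅ (P stuck)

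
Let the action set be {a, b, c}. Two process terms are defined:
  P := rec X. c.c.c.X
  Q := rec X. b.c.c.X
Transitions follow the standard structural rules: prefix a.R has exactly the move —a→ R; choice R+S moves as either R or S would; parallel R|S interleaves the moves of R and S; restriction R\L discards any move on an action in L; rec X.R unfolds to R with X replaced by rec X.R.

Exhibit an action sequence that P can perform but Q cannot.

LTS(P): 3 reachable states
  s0 = rec X. c.c.c.X ⊢ =c=> s1
  s1 = c.c.(rec X. c.c.c.X) ⊢ =c=> s2
  s2 = c.(rec X. c.c.c.X) ⊢ =c=> s0
LTS(Q): 3 reachable states
  t0 = rec X. b.c.c.X ⊢ =b=> t1
  t1 = c.c.(rec X. b.c.c.X) ⊢ =c=> t2
  t2 = c.(rec X. b.c.c.X) ⊢ =c=> t0
Executing c from P (initial set {s0}):
  [1] c ⇒ {s1}
  — P admits the full trace.
Executing c from Q (initial set {t0}):
  [1] c ⇒ ∅  — Q cannot continue

c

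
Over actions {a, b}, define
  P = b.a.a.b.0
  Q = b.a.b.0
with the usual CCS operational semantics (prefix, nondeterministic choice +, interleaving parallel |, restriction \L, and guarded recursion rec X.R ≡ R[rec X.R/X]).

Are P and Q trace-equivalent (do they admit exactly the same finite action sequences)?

LTS(P): 5 reachable states
  p0 = b.a.a.b.0 ⊢ --b--▸ p1
  p1 = a.a.b.0 ⊢ --a--▸ p2
  p2 = a.b.0 ⊢ --a--▸ p3
  p3 = b.0 ⊢ --b--▸ p4
  p4 = 0 ⊢ (no moves)
LTS(Q): 4 reachable states
  q0 = b.a.b.0 ⊢ --b--▸ q1
  q1 = a.b.0 ⊢ --a--▸ q2
  q2 = b.0 ⊢ --b--▸ q3
  q3 = 0 ⊢ (no moves)
Trace ⟨baa⟩ through P, begin at {p0}:
  after b @ step 1: {p1}
  after a @ step 2: {p2}
  after a @ step 3: {p3}
  — P admits the full trace.
Trace ⟨baa⟩ through Q, begin at {q0}:
  after b @ step 1: {q1}
  after a @ step 2: {q2}
  after a @ step 3: no successor for Q

traces(P) ≠ traces(Q) — witness ⟨baa⟩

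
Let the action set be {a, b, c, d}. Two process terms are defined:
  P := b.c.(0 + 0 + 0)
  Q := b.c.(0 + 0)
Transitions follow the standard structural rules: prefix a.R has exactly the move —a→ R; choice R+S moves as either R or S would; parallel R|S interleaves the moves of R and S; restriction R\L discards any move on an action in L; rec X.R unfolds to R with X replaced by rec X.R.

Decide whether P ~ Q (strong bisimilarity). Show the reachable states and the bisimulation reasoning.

P ~ Q

P's transition system — 3 states:
  p0 = b.c.(0 + 0 + 0) | =b=> p1
  p1 = c.(0 + 0 + 0) | =c=> p2
  p2 = 0 + 0 + 0 | ∅
Q's transition system — 3 states:
  q0 = b.c.(0 + 0) | =b=> q1
  q1 = c.(0 + 0) | =c=> q2
  q2 = 0 + 0 | ∅
Coarsest stable partition (strong bisimilarity classes):
  B0 = {p0, q0}
  B1 = {p1, q1}
  B2 = {p2, q2}
p0 ∈ B0, q0 ∈ B0 → same block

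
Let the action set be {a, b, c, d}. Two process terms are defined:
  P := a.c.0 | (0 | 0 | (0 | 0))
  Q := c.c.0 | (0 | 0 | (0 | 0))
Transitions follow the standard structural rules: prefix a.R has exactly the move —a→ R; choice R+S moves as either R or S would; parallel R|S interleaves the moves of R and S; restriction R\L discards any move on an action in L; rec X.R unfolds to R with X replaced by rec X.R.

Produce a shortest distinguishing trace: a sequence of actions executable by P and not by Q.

LTS(P): 3 reachable states
  u0 = a.c.0 | (0 | 0 | (0 | 0)) has moves —a→ u1
  u1 = c.0 | (0 | 0 | (0 | 0)) has moves —c→ u2
  u2 = 0 | (0 | 0 | (0 | 0)) has moves stopped
LTS(Q): 3 reachable states
  v0 = c.c.0 | (0 | 0 | (0 | 0)) has moves —c→ v1
  v1 = c.0 | (0 | 0 | (0 | 0)) has moves —c→ v2
  v2 = 0 | (0 | 0 | (0 | 0)) has moves stopped
Trace ⟨a⟩ through P, begin at {u0}:
  step 1 (a): {u1}
  ✓ P
Trace ⟨a⟩ through Q, begin at {v0}:
  step 1 (a): ∅  — Q cannot continue

a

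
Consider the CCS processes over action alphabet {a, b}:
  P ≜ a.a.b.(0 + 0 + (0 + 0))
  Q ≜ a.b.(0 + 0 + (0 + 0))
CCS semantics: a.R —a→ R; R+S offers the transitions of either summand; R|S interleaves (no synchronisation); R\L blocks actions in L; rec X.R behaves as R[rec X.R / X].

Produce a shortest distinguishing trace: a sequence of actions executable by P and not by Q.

aa

P's transition system — 4 states:
  m0 = a.a.b.(0 + 0 + (0 + 0)) ⊢ =a=> m1
  m1 = a.b.(0 + 0 + (0 + 0)) ⊢ =a=> m2
  m2 = b.(0 + 0 + (0 + 0)) ⊢ =b=> m3
  m3 = 0 + 0 + (0 + 0) ⊢ ∅
Q's transition system — 3 states:
  n0 = a.b.(0 + 0 + (0 + 0)) ⊢ =a=> n1
  n1 = b.(0 + 0 + (0 + 0)) ⊢ =b=> n2
  n2 = 0 + 0 + (0 + 0) ⊢ ∅
Executing aa from P (initial set {m0}):
  step 1 (a): {m1}
  step 2 (a): {m2}
  — P admits the full trace.
Executing aa from Q (initial set {n0}):
  step 1 (a): {n1}
  step 2 (a): ∅ (Q stuck)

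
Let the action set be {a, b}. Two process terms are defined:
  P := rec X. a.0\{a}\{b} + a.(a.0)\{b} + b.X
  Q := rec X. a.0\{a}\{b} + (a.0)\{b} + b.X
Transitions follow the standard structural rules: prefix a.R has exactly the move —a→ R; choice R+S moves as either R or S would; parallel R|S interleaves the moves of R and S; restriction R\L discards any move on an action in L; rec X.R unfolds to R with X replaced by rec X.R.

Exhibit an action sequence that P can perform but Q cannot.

P's transition system — 4 states:
  m0 = rec X. a.0\{a}\{b} + a.(a.0)\{b} + b.X | —a→ m1, —a→ m2, —b→ m0
  m1 = (a.0)\{b} | —a→ m3
  m2 = 0\{a}\{b} | ∅
  m3 = 0\{b} | ∅
Q's transition system — 3 states:
  n0 = rec X. a.0\{a}\{b} + (a.0)\{b} + b.X | —a→ n1, —a→ n2, —b→ n0
  n1 = 0\{a}\{b} | ∅
  n2 = 0\{b} | ∅
Run σ = ⟨aa⟩ on P: start {m0}
  after a @ step 1: {m1, m2}
  after a @ step 2: {m3}
  — P admits the full trace.
Run σ = ⟨aa⟩ on Q: start {n0}
  after a @ step 1: {n1, n2}
  after a @ step 2: ∅ (Q stuck)

aa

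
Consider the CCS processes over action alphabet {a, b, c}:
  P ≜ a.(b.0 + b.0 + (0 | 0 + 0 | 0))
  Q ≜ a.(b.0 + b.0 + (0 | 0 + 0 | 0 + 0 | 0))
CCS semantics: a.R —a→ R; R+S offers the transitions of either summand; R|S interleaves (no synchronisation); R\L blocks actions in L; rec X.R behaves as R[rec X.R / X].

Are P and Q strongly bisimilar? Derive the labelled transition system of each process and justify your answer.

P's transition system — 3 states:
  s0 = a.(b.0 + b.0 + (0 | 0 + 0 | 0)) ⊢ --a--▸ s1
  s1 = b.0 + b.0 + (0 | 0 + 0 | 0) ⊢ --b--▸ s2
  s2 = 0 ⊢ deadlocked
Q's transition system — 3 states:
  t0 = a.(b.0 + b.0 + (0 | 0 + 0 | 0 + 0 | 0)) ⊢ --a--▸ t1
  t1 = b.0 + b.0 + (0 | 0 + 0 | 0 + 0 | 0) ⊢ --b--▸ t2
  t2 = 0 ⊢ deadlocked
Partition-refinement fixed point:
  B0 = {s0, t0}
  B1 = {s1, t1}
  B2 = {s2, t2}
s0 ∈ B0, t0 ∈ B0 → same block

P ~ Q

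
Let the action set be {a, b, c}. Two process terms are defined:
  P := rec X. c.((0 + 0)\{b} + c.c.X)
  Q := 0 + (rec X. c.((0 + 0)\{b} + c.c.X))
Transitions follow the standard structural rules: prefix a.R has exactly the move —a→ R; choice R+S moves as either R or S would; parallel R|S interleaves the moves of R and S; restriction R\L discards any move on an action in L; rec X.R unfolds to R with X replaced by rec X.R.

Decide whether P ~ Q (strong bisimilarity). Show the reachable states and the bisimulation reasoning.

LTS(P): 3 reachable states
  p0 = rec X. c.((0 + 0)\{b} + c.c.X) | —c→ p1
  p1 = (0 + 0)\{b} + c.c.(rec X. c.((0 + 0)\{b} + c.c.X)) | —c→ p2
  p2 = c.(rec X. c.((0 + 0)\{b} + c.c.X)) | —c→ p0
LTS(Q): 4 reachable states
  q0 = 0 + (rec X. c.((0 + 0)\{b} + c.c.X)) | —c→ q1
  q1 = (0 + 0)\{b} + c.c.(rec X. c.((0 + 0)\{b} + c.c.X)) | —c→ q2
  q2 = c.(rec X. c.((0 + 0)\{b} + c.c.X)) | —c→ q3
  q3 = rec X. c.((0 + 0)\{b} + c.c.X) | —c→ q1
Coarsest stable partition (strong bisimilarity classes):
  B0 = {p0, p1, p2, q0, q1, q2, q3}
p0 ∈ B0, q0 ∈ B0 → same block

P ~ Q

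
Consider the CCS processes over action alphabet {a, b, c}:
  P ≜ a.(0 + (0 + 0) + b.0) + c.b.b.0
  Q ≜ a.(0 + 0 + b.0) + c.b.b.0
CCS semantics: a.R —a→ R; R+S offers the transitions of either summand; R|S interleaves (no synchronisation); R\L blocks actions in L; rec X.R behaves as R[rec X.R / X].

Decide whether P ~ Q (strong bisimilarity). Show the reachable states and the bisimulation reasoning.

Reachable graph of P (5 states):
  s0 = a.(0 + (0 + 0) + b.0) + c.b.b.0 → ··a··> s1, ··c··> s2
  s1 = 0 + (0 + 0) + b.0 → ··b··> s3
  s2 = b.b.0 → ··b··> s4
  s3 = 0 → deadlocked
  s4 = b.0 → ··b··> s3
Reachable graph of Q (5 states):
  t0 = a.(0 + 0 + b.0) + c.b.b.0 → ··a··> t1, ··c··> t2
  t1 = 0 + 0 + b.0 → ··b··> t3
  t2 = b.b.0 → ··b··> t4
  t3 = 0 → deadlocked
  t4 = b.0 → ··b··> t3
Partition-refinement fixed point:
  B0 = {s0, t0}
  B1 = {s2, t2}
  B2 = {s1, s4, t1, t4}
  B3 = {s3, t3}
s0 ∈ B0, t0 ∈ B0 → same block

P ~ Q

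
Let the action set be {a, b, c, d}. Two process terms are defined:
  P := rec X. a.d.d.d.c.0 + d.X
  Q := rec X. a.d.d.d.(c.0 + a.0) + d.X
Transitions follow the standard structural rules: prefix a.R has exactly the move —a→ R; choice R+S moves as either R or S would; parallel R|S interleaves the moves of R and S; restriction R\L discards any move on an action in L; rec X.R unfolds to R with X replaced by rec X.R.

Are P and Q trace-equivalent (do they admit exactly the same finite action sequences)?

LTS(P): 6 reachable states
  u0 = rec X. a.d.d.d.c.0 + d.X ⊢ =a=> u1, =d=> u0
  u1 = d.d.d.c.0 ⊢ =d=> u2
  u2 = d.d.c.0 ⊢ =d=> u3
  u3 = d.c.0 ⊢ =d=> u4
  u4 = c.0 ⊢ =c=> u5
  u5 = 0 ⊢ ∅
LTS(Q): 6 reachable states
  v0 = rec X. a.d.d.d.(c.0 + a.0) + d.X ⊢ =a=> v1, =d=> v0
  v1 = d.d.d.(c.0 + a.0) ⊢ =d=> v2
  v2 = d.d.(c.0 + a.0) ⊢ =d=> v3
  v3 = d.(c.0 + a.0) ⊢ =d=> v4
  v4 = c.0 + a.0 ⊢ =a=> v5, =c=> v5
  v5 = 0 ⊢ ∅
Executing addda from Q (initial set {v0}):
  [1] a ⇒ {v1}
  [2] d ⇒ {v2}
  [3] d ⇒ {v3}
  [4] d ⇒ {v4}
  [5] a ⇒ {v5}
  ✓ Q
Executing addda from P (initial set {u0}):
  [1] a ⇒ {u1}
  [2] d ⇒ {u2}
  [3] d ⇒ {u3}
  [4] d ⇒ {u4}
  [5] a ⇒ no successor for P

NO — witness ⟨addda⟩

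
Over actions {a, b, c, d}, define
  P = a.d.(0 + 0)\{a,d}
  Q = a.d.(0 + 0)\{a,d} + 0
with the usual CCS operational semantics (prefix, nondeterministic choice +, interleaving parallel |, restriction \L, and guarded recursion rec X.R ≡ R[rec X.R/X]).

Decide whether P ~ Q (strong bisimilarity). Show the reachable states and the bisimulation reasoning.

Reachable graph of P (3 states):
  u0 = a.d.(0 + 0)\{a,d} → =a=> u1
  u1 = d.(0 + 0)\{a,d} → =d=> u2
  u2 = (0 + 0)\{a,d} → stopped
Reachable graph of Q (3 states):
  v0 = a.d.(0 + 0)\{a,d} + 0 → =a=> v1
  v1 = d.(0 + 0)\{a,d} → =d=> v2
  v2 = (0 + 0)\{a,d} → stopped
Coarsest stable partition (strong bisimilarity classes):
  B0 = {u0, v0}
  B1 = {u1, v1}
  B2 = {u2, v2}
u0 ∈ B0, v0 ∈ B0 → same block

bisimilar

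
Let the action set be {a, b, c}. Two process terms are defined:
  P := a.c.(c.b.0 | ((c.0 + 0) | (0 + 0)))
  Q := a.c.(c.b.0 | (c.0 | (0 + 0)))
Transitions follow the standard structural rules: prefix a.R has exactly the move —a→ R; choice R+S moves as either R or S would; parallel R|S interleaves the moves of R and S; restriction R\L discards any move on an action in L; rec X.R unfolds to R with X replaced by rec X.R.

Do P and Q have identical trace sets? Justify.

LTS(P): 8 reachable states
  u0 = a.c.(c.b.0 | ((c.0 + 0) | (0 + 0))) :: —a→ u1
  u1 = c.(c.b.0 | ((c.0 + 0) | (0 + 0))) :: —c→ u2
  u2 = c.b.0 | ((c.0 + 0) | (0 + 0)) :: —c→ u3, —c→ u4
  u3 = b.0 | ((c.0 + 0) | (0 + 0)) :: —b→ u5, —c→ u6
  u4 = c.b.0 | (0 | (0 + 0)) :: —c→ u6
  u5 = 0 | ((c.0 + 0) | (0 + 0)) :: —c→ u7
  u6 = b.0 | (0 | (0 + 0)) :: —b→ u7
  u7 = 0 | (0 | (0 + 0)) :: deadlocked
LTS(Q): 8 reachable states
  v0 = a.c.(c.b.0 | (c.0 | (0 + 0))) :: —a→ v1
  v1 = c.(c.b.0 | (c.0 | (0 + 0))) :: —c→ v2
  v2 = c.b.0 | (c.0 | (0 + 0)) :: —c→ v3, —c→ v4
  v3 = b.0 | (c.0 | (0 + 0)) :: —b→ v5, —c→ v6
  v4 = c.b.0 | (0 | (0 + 0)) :: —c→ v6
  v5 = 0 | (c.0 | (0 + 0)) :: —c→ v7
  v6 = b.0 | (0 | (0 + 0)) :: —b→ v7
  v7 = 0 | (0 | (0 + 0)) :: deadlocked
Bisimilarity quotient blocks:
  B0 = {u0, v0}
  B1 = {u1, v1}
  B2 = {u2, v2}
  B3 = {u4, v4}
  B4 = {u6, v6}
  B5 = {u7, v7}
  B6 = {u3, v3}
  B7 = {u5, v5}
u0 ∈ B0, v0 ∈ B0 → same block
Bisimilar ⇒ trace-equivalent.

YES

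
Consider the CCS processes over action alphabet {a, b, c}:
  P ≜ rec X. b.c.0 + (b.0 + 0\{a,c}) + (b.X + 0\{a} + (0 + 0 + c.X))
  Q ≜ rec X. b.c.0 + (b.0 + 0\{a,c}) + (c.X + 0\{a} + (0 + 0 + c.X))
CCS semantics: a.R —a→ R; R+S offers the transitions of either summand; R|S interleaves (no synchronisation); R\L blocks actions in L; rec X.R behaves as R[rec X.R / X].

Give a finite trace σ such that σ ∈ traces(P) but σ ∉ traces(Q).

Reachable graph of P (3 states):
  s0 = rec X. b.c.0 + (b.0 + 0\{a,c}) + (b.X + 0\{a} + (0 + 0 + c.X)) ⊢ ··b··> s0, ··b··> s1, ··b··> s2, ··c··> s0
  s1 = 0 ⊢ (no moves)
  s2 = c.0 ⊢ ··c··> s1
Reachable graph of Q (3 states):
  t0 = rec X. b.c.0 + (b.0 + 0\{a,c}) + (c.X + 0\{a} + (0 + 0 + c.X)) ⊢ ··b··> t1, ··b··> t2, ··c··> t0
  t1 = 0 ⊢ (no moves)
  t2 = c.0 ⊢ ··c··> t1
Executing bb from P (initial set {s0}):
  step 1 (b): {s0, s1, s2}
  step 2 (b): {s0, s1, s2}
  — P admits the full trace.
Executing bb from Q (initial set {t0}):
  step 1 (b): {t1, t2}
  step 2 (b): ∅  — Q cannot continue

bb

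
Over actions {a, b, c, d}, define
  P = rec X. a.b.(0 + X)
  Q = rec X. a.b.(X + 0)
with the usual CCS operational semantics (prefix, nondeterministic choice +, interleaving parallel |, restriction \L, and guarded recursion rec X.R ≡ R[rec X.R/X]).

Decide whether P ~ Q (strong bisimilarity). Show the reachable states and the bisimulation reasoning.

P ~ Q

P's transition system — 3 states:
  m0 = rec X. a.b.(0 + X) :: ··a··> m1
  m1 = b.(0 + (rec X. a.b.(0 + X))) :: ··b··> m2
  m2 = 0 + (rec X. a.b.(0 + X)) :: ··a··> m1
Q's transition system — 3 states:
  n0 = rec X. a.b.(X + 0) :: ··a··> n1
  n1 = b.((rec X. a.b.(X + 0)) + 0) :: ··b··> n2
  n2 = (rec X. a.b.(X + 0)) + 0 :: ··a··> n1
Bisimilarity quotient blocks:
  B0 = {m0, m2, n0, n2}
  B1 = {m1, n1}
m0 ∈ B0, n0 ∈ B0 → same block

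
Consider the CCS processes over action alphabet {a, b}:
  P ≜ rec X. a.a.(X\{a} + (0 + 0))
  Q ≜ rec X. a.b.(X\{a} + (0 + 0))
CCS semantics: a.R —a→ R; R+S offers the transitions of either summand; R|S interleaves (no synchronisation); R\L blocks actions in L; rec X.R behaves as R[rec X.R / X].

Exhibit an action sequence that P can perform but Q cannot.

P's transition system — 3 states:
  u0 = rec X. a.a.(X\{a} + (0 + 0)) | —a→ u1
  u1 = a.((rec X. a.a.(X\{a} + (0 + 0)))\{a} + (0 + 0)) | —a→ u2
  u2 = (rec X. a.a.(X\{a} + (0 + 0)))\{a} + (0 + 0) | stopped
Q's transition system — 3 states:
  v0 = rec X. a.b.(X\{a} + (0 + 0)) | —a→ v1
  v1 = b.((rec X. a.b.(X\{a} + (0 + 0)))\{a} + (0 + 0)) | —b→ v2
  v2 = (rec X. a.b.(X\{a} + (0 + 0)))\{a} + (0 + 0) | stopped
Executing aa from P (initial set {u0}):
  [1] a ⇒ {u1}
  [2] a ⇒ {u2}
  P completes σ.
Executing aa from Q (initial set {v0}):
  [1] a ⇒ {v1}
  [2] a ⇒ ∅  — Q cannot continue

aa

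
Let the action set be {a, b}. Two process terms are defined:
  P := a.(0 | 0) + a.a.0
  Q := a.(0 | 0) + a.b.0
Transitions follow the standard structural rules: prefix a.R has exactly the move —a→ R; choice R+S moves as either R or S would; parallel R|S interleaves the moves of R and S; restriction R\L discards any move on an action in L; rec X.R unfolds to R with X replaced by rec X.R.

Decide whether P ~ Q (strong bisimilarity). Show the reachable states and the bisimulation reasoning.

P ≁ Q

LTS(P): 4 reachable states
  u0 = a.(0 | 0) + a.a.0 | ··a··> u1, ··a··> u2
  u1 = 0 | 0 | stopped
  u2 = a.0 | ··a··> u3
  u3 = 0 | stopped
LTS(Q): 4 reachable states
  v0 = a.(0 | 0) + a.b.0 | ··a··> v1, ··a··> v2
  v1 = 0 | 0 | stopped
  v2 = b.0 | ··b··> v3
  v3 = 0 | stopped
Coarsest stable partition (strong bisimilarity classes):
  B0 = {u0}
  B1 = {u1, u3, v1, v3}
  B2 = {u2}
  B3 = {v0}
  B4 = {v2}
u0 ∈ B0, v0 ∈ B3 → different blocks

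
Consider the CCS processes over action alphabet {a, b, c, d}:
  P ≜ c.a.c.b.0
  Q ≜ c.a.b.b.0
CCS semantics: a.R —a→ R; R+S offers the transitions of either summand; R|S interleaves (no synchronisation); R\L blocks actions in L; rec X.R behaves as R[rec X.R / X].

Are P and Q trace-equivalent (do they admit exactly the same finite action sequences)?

Reachable graph of P (5 states):
  s0 = c.a.c.b.0 | -c-> s1
  s1 = a.c.b.0 | -a-> s2
  s2 = c.b.0 | -c-> s3
  s3 = b.0 | -b-> s4
  s4 = 0 | (no moves)
Reachable graph of Q (5 states):
  t0 = c.a.b.b.0 | -c-> t1
  t1 = a.b.b.0 | -a-> t2
  t2 = b.b.0 | -b-> t3
  t3 = b.0 | -b-> t4
  t4 = 0 | (no moves)
Trace ⟨cac⟩ through P, begin at {s0}:
  after c @ step 1: {s1}
  after a @ step 2: {s2}
  after c @ step 3: {s3}
  — P admits the full trace.
Trace ⟨cac⟩ through Q, begin at {t0}:
  after c @ step 1: {t1}
  after a @ step 2: {t2}
  after c @ step 3: no successor for Q

NO — witness ⟨cac⟩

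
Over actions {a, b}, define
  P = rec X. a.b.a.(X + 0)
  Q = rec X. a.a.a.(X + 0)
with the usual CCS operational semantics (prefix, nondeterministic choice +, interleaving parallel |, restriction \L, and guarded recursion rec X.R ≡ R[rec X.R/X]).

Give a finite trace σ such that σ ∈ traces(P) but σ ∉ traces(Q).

LTS(P): 4 reachable states
  m0 = rec X. a.b.a.(X + 0) :: ··a··> m1
  m1 = b.a.((rec X. a.b.a.(X + 0)) + 0) :: ··b··> m2
  m2 = a.((rec X. a.b.a.(X + 0)) + 0) :: ··a··> m3
  m3 = (rec X. a.b.a.(X + 0)) + 0 :: ··a··> m1
LTS(Q): 4 reachable states
  n0 = rec X. a.a.a.(X + 0) :: ··a··> n1
  n1 = a.a.((rec X. a.a.a.(X + 0)) + 0) :: ··a··> n2
  n2 = a.((rec X. a.a.a.(X + 0)) + 0) :: ··a··> n3
  n3 = (rec X. a.a.a.(X + 0)) + 0 :: ··a··> n1
Trace ⟨ab⟩ through P, begin at {m0}:
  step 1 (a): {m1}
  step 2 (b): {m2}
  — P admits the full trace.
Trace ⟨ab⟩ through Q, begin at {n0}:
  step 1 (a): {n1}
  step 2 (b): ∅ (Q stuck)

ab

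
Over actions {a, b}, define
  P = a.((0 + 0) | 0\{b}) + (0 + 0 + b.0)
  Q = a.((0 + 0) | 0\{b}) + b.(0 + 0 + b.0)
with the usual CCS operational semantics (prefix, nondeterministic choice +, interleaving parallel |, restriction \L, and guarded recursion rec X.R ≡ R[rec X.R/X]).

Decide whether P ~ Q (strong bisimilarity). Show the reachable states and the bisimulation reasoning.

P ≁ Q

Reachable graph of P (3 states):
  s0 = a.((0 + 0) | 0\{b}) + (0 + 0 + b.0) has moves =a=> s1, =b=> s2
  s1 = (0 + 0) | 0\{b} has moves deadlocked
  s2 = 0 has moves deadlocked
Reachable graph of Q (4 states):
  t0 = a.((0 + 0) | 0\{b}) + b.(0 + 0 + b.0) has moves =a=> t1, =b=> t2
  t1 = (0 + 0) | 0\{b} has moves deadlocked
  t2 = 0 + 0 + b.0 has moves =b=> t3
  t3 = 0 has moves deadlocked
Bisimilarity quotient blocks:
  B0 = {s0}
  B1 = {s1, s2, t1, t3}
  B2 = {t0}
  B3 = {t2}
s0 ∈ B0, t0 ∈ B2 → different blocks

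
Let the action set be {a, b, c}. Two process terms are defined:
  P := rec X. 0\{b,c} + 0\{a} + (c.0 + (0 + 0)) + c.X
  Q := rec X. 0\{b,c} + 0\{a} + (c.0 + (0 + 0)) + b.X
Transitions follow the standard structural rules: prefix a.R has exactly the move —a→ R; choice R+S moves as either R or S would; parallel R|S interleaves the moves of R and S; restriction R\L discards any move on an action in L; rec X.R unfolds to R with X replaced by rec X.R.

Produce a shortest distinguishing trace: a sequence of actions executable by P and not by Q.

cc

LTS(P): 2 reachable states
  p0 = rec X. 0\{b,c} + 0\{a} + (c.0 + (0 + 0)) + c.X ⊢ =c=> p0, =c=> p1
  p1 = 0 ⊢ ·
LTS(Q): 2 reachable states
  q0 = rec X. 0\{b,c} + 0\{a} + (c.0 + (0 + 0)) + b.X ⊢ =b=> q0, =c=> q1
  q1 = 0 ⊢ ·
Run σ = ⟨cc⟩ on P: start {p0}
  step 1 (c): {p0, p1}
  step 2 (c): {p0, p1}
  P completes σ.
Run σ = ⟨cc⟩ on Q: start {q0}
  step 1 (c): {q1}
  step 2 (c): ∅  — Q cannot continue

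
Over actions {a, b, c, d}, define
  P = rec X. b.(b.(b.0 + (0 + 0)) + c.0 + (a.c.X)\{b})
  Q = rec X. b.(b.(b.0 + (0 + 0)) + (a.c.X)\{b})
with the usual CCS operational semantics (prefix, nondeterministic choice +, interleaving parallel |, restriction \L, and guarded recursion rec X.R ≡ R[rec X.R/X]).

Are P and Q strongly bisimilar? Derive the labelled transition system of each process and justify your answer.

LTS(P): 6 reachable states
  p0 = rec X. b.(b.(b.0 + (0 + 0)) + c.0 + (a.c.X)\{b}) | =b=> p1
  p1 = b.(b.0 + (0 + 0)) + c.0 + (a.c.(rec X. b.(b.(b.0 + (0 + 0)) + c.0 + (a.c.X)\{b})))\{b} | =a=> p2, =b=> p3, =c=> p4
  p2 = (c.(rec X. b.(b.(b.0 + (0 + 0)) + c.0 + (a.c.X)\{b})))\{b} | =c=> p5
  p3 = b.0 + (0 + 0) | =b=> p4
  p4 = 0 | (no moves)
  p5 = (rec X. b.(b.(b.0 + (0 + 0)) + c.0 + (a.c.X)\{b}))\{b} | (no moves)
LTS(Q): 6 reachable states
  q0 = rec X. b.(b.(b.0 + (0 + 0)) + (a.c.X)\{b}) | =b=> q1
  q1 = b.(b.0 + (0 + 0)) + (a.c.(rec X. b.(b.(b.0 + (0 + 0)) + (a.c.X)\{b})))\{b} | =a=> q2, =b=> q3
  q2 = (c.(rec X. b.(b.(b.0 + (0 + 0)) + (a.c.X)\{b})))\{b} | =c=> q4
  q3 = b.0 + (0 + 0) | =b=> q5
  q4 = (rec X. b.(b.(b.0 + (0 + 0)) + (a.c.X)\{b}))\{b} | (no moves)
  q5 = 0 | (no moves)
Partition-refinement fixed point:
  B0 = {p0}
  B1 = {p1}
  B2 = {p3, q3}
  B3 = {p4, p5, q4, q5}
  B4 = {p2, q2}
  B5 = {q0}
  B6 = {q1}
p0 ∈ B0, q0 ∈ B5 → different blocks

NO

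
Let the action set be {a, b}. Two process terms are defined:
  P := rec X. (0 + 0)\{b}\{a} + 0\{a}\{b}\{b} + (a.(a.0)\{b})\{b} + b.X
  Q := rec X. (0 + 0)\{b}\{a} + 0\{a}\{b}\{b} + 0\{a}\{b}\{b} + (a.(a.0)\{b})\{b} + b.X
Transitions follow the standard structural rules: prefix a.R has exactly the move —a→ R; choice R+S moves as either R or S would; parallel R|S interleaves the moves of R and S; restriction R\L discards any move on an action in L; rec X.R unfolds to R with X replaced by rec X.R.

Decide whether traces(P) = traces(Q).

P's transition system — 3 states:
  m0 = rec X. (0 + 0)\{b}\{a} + 0\{a}\{b}\{b} + (a.(a.0)\{b})\{b} + b.X | —a→ m1, —b→ m0
  m1 = (a.0)\{b}\{b} | —a→ m2
  m2 = 0\{b}\{b} | stopped
Q's transition system — 3 states:
  n0 = rec X. (0 + 0)\{b}\{a} + 0\{a}\{b}\{b} + 0\{a}\{b}\{b} + (a.(a.0)\{b})\{b} + b.X | —a→ n1, —b→ n0
  n1 = (a.0)\{b}\{b} | —a→ n2
  n2 = 0\{b}\{b} | stopped
Partition-refinement fixed point:
  B0 = {m0, n0}
  B1 = {m1, n1}
  B2 = {m2, n2}
m0 ∈ B0, n0 ∈ B0 → same block
Bisimilar ⇒ trace-equivalent.

YES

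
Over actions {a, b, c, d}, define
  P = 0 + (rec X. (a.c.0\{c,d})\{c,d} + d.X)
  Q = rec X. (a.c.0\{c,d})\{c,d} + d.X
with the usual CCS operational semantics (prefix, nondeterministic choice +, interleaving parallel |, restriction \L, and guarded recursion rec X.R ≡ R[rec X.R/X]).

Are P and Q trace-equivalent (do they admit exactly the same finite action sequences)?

Reachable graph of P (3 states):
  u0 = 0 + (rec X. (a.c.0\{c,d})\{c,d} + d.X) ⊢ ··a··> u1, ··d··> u2
  u1 = (c.0\{c,d})\{c,d} ⊢ ∅
  u2 = rec X. (a.c.0\{c,d})\{c,d} + d.X ⊢ ··a··> u1, ··d··> u2
Reachable graph of Q (2 states):
  v0 = rec X. (a.c.0\{c,d})\{c,d} + d.X ⊢ ··a··> v1, ··d··> v0
  v1 = (c.0\{c,d})\{c,d} ⊢ ∅
Partition-refinement fixed point:
  B0 = {u0, u2, v0}
  B1 = {u1, v1}
u0 ∈ B0, v0 ∈ B0 → same block
Bisimilar ⇒ trace-equivalent.

traces(P) = traces(Q)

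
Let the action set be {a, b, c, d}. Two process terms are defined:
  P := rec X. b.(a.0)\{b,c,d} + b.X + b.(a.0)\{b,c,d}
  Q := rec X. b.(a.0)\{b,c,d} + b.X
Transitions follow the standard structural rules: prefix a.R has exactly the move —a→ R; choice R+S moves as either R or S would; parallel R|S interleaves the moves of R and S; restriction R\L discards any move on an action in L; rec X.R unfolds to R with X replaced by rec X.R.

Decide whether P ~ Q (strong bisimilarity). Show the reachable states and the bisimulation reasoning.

LTS(P): 3 reachable states
  p0 = rec X. b.(a.0)\{b,c,d} + b.X + b.(a.0)\{b,c,d} | --b--▸ p0, --b--▸ p1
  p1 = (a.0)\{b,c,d} | --a--▸ p2
  p2 = 0\{b,c,d} | (no moves)
LTS(Q): 3 reachable states
  q0 = rec X. b.(a.0)\{b,c,d} + b.X | --b--▸ q0, --b--▸ q1
  q1 = (a.0)\{b,c,d} | --a--▸ q2
  q2 = 0\{b,c,d} | (no moves)
Bisimilarity quotient blocks:
  B0 = {p0, q0}
  B1 = {p1, q1}
  B2 = {p2, q2}
p0 ∈ B0, q0 ∈ B0 → same block

YES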